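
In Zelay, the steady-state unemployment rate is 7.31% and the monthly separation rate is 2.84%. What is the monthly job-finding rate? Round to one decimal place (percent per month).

Job-finding rate ≈ 36.0% per month.

From u* = s/(s+f): f = s·(1−u)/u.
f = 2.84 × (1 − 0.0731) / 0.0731 = 2.6324 / 0.0731 ≈ 36.0% per month.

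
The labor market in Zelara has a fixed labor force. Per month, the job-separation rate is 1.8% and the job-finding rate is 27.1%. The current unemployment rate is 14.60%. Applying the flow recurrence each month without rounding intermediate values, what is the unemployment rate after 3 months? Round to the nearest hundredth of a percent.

Unemployment rate after three months ≈ 9.24%.

With a fixed labor force, u_{t+1} = u_t + s·(1−u_t) − f·u_t = u_t·(1−s−f) + s.
Here 1−s−f = 0.711 and s = 0.018.
u_1 = 0.146000 × 0.711 + 0.018 = 0.121806.
u_2 = 0.121806 × 0.711 + 0.018 = 0.104604.
u_3 = 0.104604 × 0.711 + 0.018 = 0.092373.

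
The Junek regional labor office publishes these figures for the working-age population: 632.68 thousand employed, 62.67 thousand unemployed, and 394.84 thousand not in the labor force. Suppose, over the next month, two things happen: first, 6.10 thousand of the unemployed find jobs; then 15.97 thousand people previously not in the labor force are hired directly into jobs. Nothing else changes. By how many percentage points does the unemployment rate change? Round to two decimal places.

The unemployment rate changes by −1.06 percentage points.

Initially, labor force = 632.68 + 62.67 = 695.35 thousand, so u = 62.67/695.35 = 9.01%.
After the first change, unemployed falls and employed rises by 6.10; labor force unchanged → E = 638.78, U = 56.57, labor force = 695.35 thousand.
After the second change, employed and labor force both rise by 15.97; unemployed unchanged → E = 654.75, U = 56.57, labor force = 711.32 thousand.
New unemployment rate = 56.57 / 711.32 = 7.95%.
Change = 7.95% − 9.01% = −1.06 percentage points.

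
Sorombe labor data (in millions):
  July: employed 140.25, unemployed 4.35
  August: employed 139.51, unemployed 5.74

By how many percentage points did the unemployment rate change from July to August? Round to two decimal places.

The unemployment rate changed by +0.94 percentage points.

July: labor force = 140.25 + 4.35 = 144.60; u = 4.35/144.60 = 3.01%.
August: labor force = 139.51 + 5.74 = 145.25; u = 5.74/145.25 = 3.95%.
Change = 3.95% − 3.01% = +0.94 pp.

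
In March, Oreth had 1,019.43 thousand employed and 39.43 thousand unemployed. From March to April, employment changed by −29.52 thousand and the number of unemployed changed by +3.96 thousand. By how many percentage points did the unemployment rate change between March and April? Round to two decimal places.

The unemployment rate changed by +0.48 percentage points.

March: labor force = 1,019.43 + 39.43 = 1,058.86; u = 39.43/1,058.86 = 3.72%.
April: labor force = 989.91 + 43.39 = 1,033.30; u = 43.39/1,033.30 = 4.20%.
Change = 4.20% − 3.72% = +0.48 pp.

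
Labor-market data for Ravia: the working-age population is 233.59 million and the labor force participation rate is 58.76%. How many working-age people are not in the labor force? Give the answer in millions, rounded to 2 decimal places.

About 96.33 million are not in the labor force.

Share not in the labor force = 1 − 0.5876 = 0.4124.
Not in labor force = 0.4124 × 233.59 ≈ 96.33 million.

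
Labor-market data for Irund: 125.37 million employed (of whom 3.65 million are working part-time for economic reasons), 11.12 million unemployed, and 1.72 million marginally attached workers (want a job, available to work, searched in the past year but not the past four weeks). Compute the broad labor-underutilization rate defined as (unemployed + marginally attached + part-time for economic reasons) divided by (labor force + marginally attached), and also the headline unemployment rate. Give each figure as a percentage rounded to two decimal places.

Broad underutilization rate ≈ 11.93%; headline unemployment rate ≈ 8.15%.

Labor force = 125.37 + 11.12 = 136.49 million.
Numerator = 11.12 + 1.72 + 3.65 = 16.49 million.
Denominator = 136.49 + 1.72 = 138.21 million.
Broad rate = 16.49 / 138.21 = 11.93%.
Headline unemployment rate = 11.12 / 136.49 = 8.15%.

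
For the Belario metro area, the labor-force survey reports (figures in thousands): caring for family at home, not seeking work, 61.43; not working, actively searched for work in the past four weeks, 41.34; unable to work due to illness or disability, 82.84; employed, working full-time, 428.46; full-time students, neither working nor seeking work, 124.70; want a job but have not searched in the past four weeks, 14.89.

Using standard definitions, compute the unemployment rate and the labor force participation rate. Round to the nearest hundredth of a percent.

Employed = 428.46 thousand.
Unemployed = 41.34 thousand.
Labor force = 428.46 + 41.34 = 469.80 thousand.
Not in labor force = 61.43 + 82.84 + 124.70 + 14.89 = 283.86 thousand (those not working and not actively searching are outside the labor force — including those who want a job but have given up searching).
Civilian working-age population = 469.80 + 283.86 = 753.66 thousand.
Unemployment rate = 41.34 / 469.80 = 8.80%.
Labor force participation rate = 469.80 / 753.66 = 62.34%.

Unemployment rate ≈ 8.80%; labor force participation rate ≈ 62.34%.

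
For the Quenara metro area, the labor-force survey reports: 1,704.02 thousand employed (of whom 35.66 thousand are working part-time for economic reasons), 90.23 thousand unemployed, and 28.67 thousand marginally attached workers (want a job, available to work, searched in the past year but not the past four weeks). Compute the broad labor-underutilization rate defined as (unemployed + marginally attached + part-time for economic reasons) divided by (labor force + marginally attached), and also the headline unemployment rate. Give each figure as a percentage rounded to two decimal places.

Labor force = 1,704.02 + 90.23 = 1,794.25 thousand.
Numerator = 90.23 + 28.67 + 35.66 = 154.56 thousand.
Denominator = 1,794.25 + 28.67 = 1,822.92 thousand.
Broad rate = 154.56 / 1,822.92 = 8.48%.
Headline unemployment rate = 90.23 / 1,794.25 = 5.03%.

Broad underutilization rate ≈ 8.48%; headline unemployment rate ≈ 5.03%.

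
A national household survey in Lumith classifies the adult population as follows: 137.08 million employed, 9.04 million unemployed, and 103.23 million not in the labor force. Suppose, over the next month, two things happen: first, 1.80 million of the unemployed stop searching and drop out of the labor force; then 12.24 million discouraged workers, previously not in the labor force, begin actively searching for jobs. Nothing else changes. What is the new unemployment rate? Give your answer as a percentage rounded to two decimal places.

Initially, labor force = 137.08 + 9.04 = 146.12 million, so u = 9.04/146.12 = 6.19%.
After the first change, unemployed and labor force both fall by 1.80 → E = 137.08, U = 7.24, labor force = 144.32 million.
After the second change, unemployed and labor force both rise by 12.24 → E = 137.08, U = 19.48, labor force = 156.56 million.
New unemployment rate = 19.48 / 156.56 = 12.44%.

New unemployment rate ≈ 12.44%.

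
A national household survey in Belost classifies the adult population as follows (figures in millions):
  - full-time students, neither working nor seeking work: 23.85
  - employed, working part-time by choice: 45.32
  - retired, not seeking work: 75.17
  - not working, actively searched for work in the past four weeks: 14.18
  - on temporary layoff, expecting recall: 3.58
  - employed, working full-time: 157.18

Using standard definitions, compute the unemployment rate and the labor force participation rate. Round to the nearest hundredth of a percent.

Employed = 45.32 + 157.18 = 202.50 million.
Unemployed = 14.18 + 3.58 = 17.76 million (jobless and actively searching, or on temporary layoff).
Labor force = 202.50 + 17.76 = 220.26 million.
Not in labor force = 23.85 + 75.17 = 99.02 million (those not working and not actively searching are outside the labor force).
Civilian working-age population = 220.26 + 99.02 = 319.28 million.
Unemployment rate = 17.76 / 220.26 = 8.06%.
Labor force participation rate = 220.26 / 319.28 = 68.99%.

Unemployment rate ≈ 8.06%; labor force participation rate ≈ 68.99%.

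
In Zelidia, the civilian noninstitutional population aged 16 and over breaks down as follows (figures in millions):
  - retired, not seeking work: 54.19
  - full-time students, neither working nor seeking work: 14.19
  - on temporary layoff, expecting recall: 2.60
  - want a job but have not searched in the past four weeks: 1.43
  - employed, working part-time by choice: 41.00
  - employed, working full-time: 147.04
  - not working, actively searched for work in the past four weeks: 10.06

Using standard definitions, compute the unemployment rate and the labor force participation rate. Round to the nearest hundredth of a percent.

Employed = 41.00 + 147.04 = 188.04 million.
Unemployed = 2.60 + 10.06 = 12.66 million (jobless and actively searching, or on temporary layoff).
Labor force = 188.04 + 12.66 = 200.70 million.
Not in labor force = 54.19 + 14.19 + 1.43 = 69.81 million (those not working and not actively searching are outside the labor force — including those who want a job but have given up searching).
Civilian working-age population = 200.70 + 69.81 = 270.51 million.
Unemployment rate = 12.66 / 200.70 = 6.31%.
Labor force participation rate = 200.70 / 270.51 = 74.19%.

Unemployment rate ≈ 6.31%; labor force participation rate ≈ 74.19%.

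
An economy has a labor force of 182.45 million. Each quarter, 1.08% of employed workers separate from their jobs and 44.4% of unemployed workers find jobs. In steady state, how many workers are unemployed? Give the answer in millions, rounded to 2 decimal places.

About 4.33 million are unemployed in steady state.

Steady-state unemployment rate u* = s/(s+f) = 1.08/(1.08+44.4) = 0.023747.
Unemployed = u* × labor force = 0.023747 × 182.45 ≈ 4.33 million.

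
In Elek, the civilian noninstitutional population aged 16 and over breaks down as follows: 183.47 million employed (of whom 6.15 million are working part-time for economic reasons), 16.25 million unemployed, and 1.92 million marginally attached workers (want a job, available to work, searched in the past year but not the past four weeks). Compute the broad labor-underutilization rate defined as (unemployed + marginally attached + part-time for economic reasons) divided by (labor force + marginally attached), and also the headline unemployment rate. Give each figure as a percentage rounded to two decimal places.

Labor force = 183.47 + 16.25 = 199.72 million.
Numerator = 16.25 + 1.92 + 6.15 = 24.32 million.
Denominator = 199.72 + 1.92 = 201.64 million.
Broad rate = 24.32 / 201.64 = 12.06%.
Headline unemployment rate = 16.25 / 199.72 = 8.14%.

Broad underutilization rate ≈ 12.06%; headline unemployment rate ≈ 8.14%.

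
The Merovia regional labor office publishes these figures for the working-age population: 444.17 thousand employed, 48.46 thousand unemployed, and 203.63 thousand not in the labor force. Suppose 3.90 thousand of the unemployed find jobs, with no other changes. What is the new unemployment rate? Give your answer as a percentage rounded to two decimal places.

Initially, labor force = 444.17 + 48.46 = 492.63 thousand, so u = 48.46/492.63 = 9.84%.
After the change, unemployed falls and employed rises by 3.90; labor force unchanged → E = 448.07, U = 44.56, labor force = 492.63 thousand.
New unemployment rate = 44.56 / 492.63 = 9.05%.

New unemployment rate ≈ 9.05%.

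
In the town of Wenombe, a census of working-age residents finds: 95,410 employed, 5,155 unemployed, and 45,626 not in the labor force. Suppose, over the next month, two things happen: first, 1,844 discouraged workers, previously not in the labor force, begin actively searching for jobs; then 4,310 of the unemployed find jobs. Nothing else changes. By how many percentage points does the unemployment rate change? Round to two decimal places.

Initially, labor force = 95,410 + 5,155 = 100,565, so u = 5,155/100,565 = 5.13%.
After the first change, unemployed and labor force both rise by 1,844 → E = 95,410, U = 6,999, labor force = 102,409.
After the second change, unemployed falls and employed rises by 4,310; labor force unchanged → E = 99,720, U = 2,689, labor force = 102,409.
New unemployment rate = 2,689 / 102,409 = 2.63%.
Change = 2.63% − 5.13% = −2.50 percentage points.

The unemployment rate changes by −2.50 percentage points.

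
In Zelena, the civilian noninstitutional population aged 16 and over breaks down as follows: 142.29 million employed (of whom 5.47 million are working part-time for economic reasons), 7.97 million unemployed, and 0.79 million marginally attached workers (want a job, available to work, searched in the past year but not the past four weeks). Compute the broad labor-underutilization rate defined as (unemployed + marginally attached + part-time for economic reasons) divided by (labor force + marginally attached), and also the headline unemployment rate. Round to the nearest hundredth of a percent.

Broad underutilization rate ≈ 9.42%; headline unemployment rate ≈ 5.30%.

Labor force = 142.29 + 7.97 = 150.26 million.
Numerator = 7.97 + 0.79 + 5.47 = 14.23 million.
Denominator = 150.26 + 0.79 = 151.05 million.
Broad rate = 14.23 / 151.05 = 9.42%.
Headline unemployment rate = 7.97 / 150.26 = 5.30%.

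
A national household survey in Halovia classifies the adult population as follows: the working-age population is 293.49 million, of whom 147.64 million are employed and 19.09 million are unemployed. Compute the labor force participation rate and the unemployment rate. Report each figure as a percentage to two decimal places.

Labor force participation rate ≈ 56.81%; unemployment rate ≈ 11.45%.

Labor force = employed + unemployed = 147.64 + 19.09 = 166.73 million.
Unemployment rate = 19.09 / 166.73 = 11.45%.
Labor force participation rate = 166.73 / 293.49 = 56.81%.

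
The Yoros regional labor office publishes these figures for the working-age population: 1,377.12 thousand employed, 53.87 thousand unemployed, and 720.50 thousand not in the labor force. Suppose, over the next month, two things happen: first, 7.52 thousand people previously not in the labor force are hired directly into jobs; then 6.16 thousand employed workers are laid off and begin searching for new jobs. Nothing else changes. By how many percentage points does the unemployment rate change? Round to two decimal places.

The unemployment rate changes by +0.41 percentage points.

Initially, labor force = 1,377.12 + 53.87 = 1,430.99 thousand, so u = 53.87/1,430.99 = 3.76%.
After the first change, employed and labor force both rise by 7.52; unemployed unchanged → E = 1,384.64, U = 53.87, labor force = 1,438.51 thousand.
After the second change, employed falls and unemployed rises by 6.16; labor force unchanged → E = 1,378.48, U = 60.03, labor force = 1,438.51 thousand.
New unemployment rate = 60.03 / 1,438.51 = 4.17%.
Change = 4.17% − 3.76% = +0.41 percentage points.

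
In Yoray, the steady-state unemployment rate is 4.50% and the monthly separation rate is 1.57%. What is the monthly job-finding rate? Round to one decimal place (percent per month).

From u* = s/(s+f): f = s·(1−u)/u.
f = 1.57 × (1 − 0.0450) / 0.0450 = 1.4993 / 0.0450 ≈ 33.3% per month.

Job-finding rate ≈ 33.3% per month.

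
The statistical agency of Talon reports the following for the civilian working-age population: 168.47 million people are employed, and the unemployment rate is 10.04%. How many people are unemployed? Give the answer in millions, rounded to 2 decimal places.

Let U be the number unemployed. The labor force is E + U, and U/(E+U) = 0.1004.
So U = 0.1004 × 168.47 / (1 − 0.1004) = 16.9144 / 0.8996 ≈ 18.80 million.

About 18.80 million are unemployed.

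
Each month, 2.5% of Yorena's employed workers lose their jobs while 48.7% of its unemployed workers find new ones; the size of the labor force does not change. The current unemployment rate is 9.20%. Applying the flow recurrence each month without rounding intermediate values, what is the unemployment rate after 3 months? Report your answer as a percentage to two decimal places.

With a fixed labor force, u_{t+1} = u_t + s·(1−u_t) − f·u_t = u_t·(1−s−f) + s.
Here 1−s−f = 0.488 and s = 0.025.
u_1 = 0.092000 × 0.488 + 0.025 = 0.069896.
u_2 = 0.069896 × 0.488 + 0.025 = 0.059109.
u_3 = 0.059109 × 0.488 + 0.025 = 0.053845.

Unemployment rate after three months ≈ 5.38%.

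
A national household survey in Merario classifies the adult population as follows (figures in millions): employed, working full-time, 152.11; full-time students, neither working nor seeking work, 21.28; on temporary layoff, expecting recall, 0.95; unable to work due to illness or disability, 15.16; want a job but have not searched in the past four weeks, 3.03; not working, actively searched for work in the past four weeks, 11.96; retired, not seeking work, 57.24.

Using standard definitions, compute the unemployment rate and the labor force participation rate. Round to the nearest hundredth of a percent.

Unemployment rate ≈ 7.82%; labor force participation rate ≈ 63.05%.

Employed = 152.11 million.
Unemployed = 0.95 + 11.96 = 12.91 million (jobless and actively searching, or on temporary layoff).
Labor force = 152.11 + 12.91 = 165.02 million.
Not in labor force = 21.28 + 15.16 + 3.03 + 57.24 = 96.71 million (those not working and not actively searching are outside the labor force — including those who want a job but have given up searching).
Civilian working-age population = 165.02 + 96.71 = 261.73 million.
Unemployment rate = 12.91 / 165.02 = 7.82%.
Labor force participation rate = 165.02 / 261.73 = 63.05%.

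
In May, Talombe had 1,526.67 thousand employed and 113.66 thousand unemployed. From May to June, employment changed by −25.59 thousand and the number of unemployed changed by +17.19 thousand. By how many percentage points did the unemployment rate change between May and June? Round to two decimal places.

The unemployment rate changed by +1.09 percentage points.

May: labor force = 1,526.67 + 113.66 = 1,640.33; u = 113.66/1,640.33 = 6.93%.
June: labor force = 1,501.08 + 130.85 = 1,631.93; u = 130.85/1,631.93 = 8.02%.
Change = 8.02% − 6.93% = +1.09 pp.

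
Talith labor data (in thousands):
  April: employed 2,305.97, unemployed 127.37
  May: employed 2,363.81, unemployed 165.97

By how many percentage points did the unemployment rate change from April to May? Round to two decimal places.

April: labor force = 2,305.97 + 127.37 = 2,433.34; u = 127.37/2,433.34 = 5.23%.
May: labor force = 2,363.81 + 165.97 = 2,529.78; u = 165.97/2,529.78 = 6.56%.
Change = 6.56% − 5.23% = +1.33 pp.

The unemployment rate changed by +1.33 percentage points.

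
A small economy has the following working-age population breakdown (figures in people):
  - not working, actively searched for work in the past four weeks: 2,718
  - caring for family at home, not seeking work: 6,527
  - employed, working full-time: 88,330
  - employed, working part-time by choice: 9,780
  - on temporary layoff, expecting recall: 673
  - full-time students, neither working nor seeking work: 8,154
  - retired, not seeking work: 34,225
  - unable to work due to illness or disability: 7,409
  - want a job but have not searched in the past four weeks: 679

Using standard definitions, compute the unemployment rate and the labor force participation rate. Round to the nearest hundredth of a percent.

Employed = 88,330 + 9,780 = 98,110.
Unemployed = 2,718 + 673 = 3,391 (jobless and actively searching, or on temporary layoff).
Labor force = 98,110 + 3,391 = 101,501.
Not in labor force = 6,527 + 8,154 + 34,225 + 7,409 + 679 = 56,994 (those not working and not actively searching are outside the labor force — including those who want a job but have given up searching).
Civilian working-age population = 101,501 + 56,994 = 158,495.
Unemployment rate = 3,391 / 101,501 = 3.34%.
Labor force participation rate = 101,501 / 158,495 = 64.04%.

Unemployment rate ≈ 3.34%; labor force participation rate ≈ 64.04%.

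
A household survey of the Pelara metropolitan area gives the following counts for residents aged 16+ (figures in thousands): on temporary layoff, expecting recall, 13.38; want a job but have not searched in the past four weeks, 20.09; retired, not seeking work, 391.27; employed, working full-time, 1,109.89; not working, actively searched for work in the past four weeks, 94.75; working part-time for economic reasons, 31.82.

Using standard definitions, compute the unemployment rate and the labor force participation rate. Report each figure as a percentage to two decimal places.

Unemployment rate ≈ 8.65%; labor force participation rate ≈ 75.24%.

Employed = 1,109.89 + 31.82 = 1,141.71 thousand (anyone who worked, including part-time for economic reasons, counts as employed).
Unemployed = 13.38 + 94.75 = 108.13 thousand (jobless and actively searching, or on temporary layoff).
Labor force = 1,141.71 + 108.13 = 1,249.84 thousand.
Not in labor force = 20.09 + 391.27 = 411.36 thousand (those not working and not actively searching are outside the labor force — including those who want a job but have given up searching).
Civilian working-age population = 1,249.84 + 411.36 = 1,661.20 thousand.
Unemployment rate = 108.13 / 1,249.84 = 8.65%.
Labor force participation rate = 1,249.84 / 1,661.20 = 75.24%.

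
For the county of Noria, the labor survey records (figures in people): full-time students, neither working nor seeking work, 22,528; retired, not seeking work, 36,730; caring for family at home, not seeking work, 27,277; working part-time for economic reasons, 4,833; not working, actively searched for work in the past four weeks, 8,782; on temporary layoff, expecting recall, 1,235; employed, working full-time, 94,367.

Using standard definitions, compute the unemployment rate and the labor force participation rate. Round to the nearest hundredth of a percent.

Unemployment rate ≈ 9.17%; labor force participation rate ≈ 55.79%.

Employed = 4,833 + 94,367 = 99,200 (anyone who worked, including part-time for economic reasons, counts as employed).
Unemployed = 8,782 + 1,235 = 10,017 (jobless and actively searching, or on temporary layoff).
Labor force = 99,200 + 10,017 = 109,217.
Not in labor force = 22,528 + 36,730 + 27,277 = 86,535 (those not working and not actively searching are outside the labor force).
Civilian working-age population = 109,217 + 86,535 = 195,752.
Unemployment rate = 10,017 / 109,217 = 9.17%.
Labor force participation rate = 109,217 / 195,752 = 55.79%.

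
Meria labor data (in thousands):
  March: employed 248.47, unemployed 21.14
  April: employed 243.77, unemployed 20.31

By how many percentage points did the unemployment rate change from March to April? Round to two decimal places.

March: labor force = 248.47 + 21.14 = 269.61; u = 21.14/269.61 = 7.84%.
April: labor force = 243.77 + 20.31 = 264.08; u = 20.31/264.08 = 7.69%.
Change = 7.69% − 7.84% = −0.15 pp.

The unemployment rate changed by −0.15 percentage points.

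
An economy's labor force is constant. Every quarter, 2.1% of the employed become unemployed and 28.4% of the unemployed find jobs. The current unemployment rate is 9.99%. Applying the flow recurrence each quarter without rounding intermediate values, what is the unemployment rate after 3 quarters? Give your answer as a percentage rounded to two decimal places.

Unemployment rate after three quarters ≈ 7.93%.

With a fixed labor force, u_{t+1} = u_t + s·(1−u_t) − f·u_t = u_t·(1−s−f) + s.
Here 1−s−f = 0.695 and s = 0.021.
u_1 = 0.099900 × 0.695 + 0.021 = 0.090430.
u_2 = 0.090430 × 0.695 + 0.021 = 0.083849.
u_3 = 0.083849 × 0.695 + 0.021 = 0.079275.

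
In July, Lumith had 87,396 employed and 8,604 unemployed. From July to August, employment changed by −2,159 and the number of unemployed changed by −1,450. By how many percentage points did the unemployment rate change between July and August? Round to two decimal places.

July: labor force = 87,396 + 8,604 = 96,000; u = 8,604/96,000 = 8.96%.
August: labor force = 85,237 + 7,154 = 92,391; u = 7,154/92,391 = 7.74%.
Change = 7.74% − 8.96% = −1.22 pp.

The unemployment rate changed by −1.22 percentage points.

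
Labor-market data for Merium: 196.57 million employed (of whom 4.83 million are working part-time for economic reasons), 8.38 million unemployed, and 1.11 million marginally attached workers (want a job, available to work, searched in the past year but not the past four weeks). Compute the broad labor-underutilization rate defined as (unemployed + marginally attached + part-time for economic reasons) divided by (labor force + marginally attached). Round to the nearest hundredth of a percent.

Broad underutilization rate ≈ 6.95%.

Labor force = 196.57 + 8.38 = 204.95 million.
Numerator = 8.38 + 1.11 + 4.83 = 14.32 million.
Denominator = 204.95 + 1.11 = 206.06 million.
Broad rate = 14.32 / 206.06 = 6.95%.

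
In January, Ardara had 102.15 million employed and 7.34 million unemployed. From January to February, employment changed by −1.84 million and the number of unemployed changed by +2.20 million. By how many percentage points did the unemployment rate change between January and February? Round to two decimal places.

The unemployment rate changed by +1.98 percentage points.

January: labor force = 102.15 + 7.34 = 109.49; u = 7.34/109.49 = 6.70%.
February: labor force = 100.31 + 9.54 = 109.85; u = 9.54/109.85 = 8.68%.
Change = 8.68% − 6.70% = +1.98 pp.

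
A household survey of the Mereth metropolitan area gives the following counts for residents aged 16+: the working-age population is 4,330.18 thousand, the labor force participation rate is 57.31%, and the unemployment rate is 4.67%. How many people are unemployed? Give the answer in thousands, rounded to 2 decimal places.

Labor force = 0.5731 × 4,330.18 = 2,481.63 thousand.
Unemployed = 0.0467 × 2,481.63 ≈ 115.89 thousand.

About 115.89 thousand are unemployed.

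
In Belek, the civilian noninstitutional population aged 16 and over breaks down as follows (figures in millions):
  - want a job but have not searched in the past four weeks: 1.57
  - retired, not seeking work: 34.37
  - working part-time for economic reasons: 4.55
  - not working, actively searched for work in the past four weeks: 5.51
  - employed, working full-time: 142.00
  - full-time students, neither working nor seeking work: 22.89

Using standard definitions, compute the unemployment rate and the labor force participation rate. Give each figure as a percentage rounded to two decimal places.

Unemployment rate ≈ 3.62%; labor force participation rate ≈ 72.10%.

Employed = 4.55 + 142.00 = 146.55 million (anyone who worked, including part-time for economic reasons, counts as employed).
Unemployed = 5.51 million.
Labor force = 146.55 + 5.51 = 152.06 million.
Not in labor force = 1.57 + 34.37 + 22.89 = 58.83 million (those not working and not actively searching are outside the labor force — including those who want a job but have given up searching).
Civilian working-age population = 152.06 + 58.83 = 210.89 million.
Unemployment rate = 5.51 / 152.06 = 3.62%.
Labor force participation rate = 152.06 / 210.89 = 72.10%.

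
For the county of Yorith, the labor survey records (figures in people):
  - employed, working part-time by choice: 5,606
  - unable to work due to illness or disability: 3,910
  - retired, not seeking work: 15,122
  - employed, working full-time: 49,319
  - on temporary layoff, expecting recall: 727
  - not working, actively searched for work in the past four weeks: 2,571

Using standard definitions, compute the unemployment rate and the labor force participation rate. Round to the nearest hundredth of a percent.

Unemployment rate ≈ 5.66%; labor force participation rate ≈ 75.36%.

Employed = 5,606 + 49,319 = 54,925.
Unemployed = 727 + 2,571 = 3,298 (jobless and actively searching, or on temporary layoff).
Labor force = 54,925 + 3,298 = 58,223.
Not in labor force = 3,910 + 15,122 = 19,032 (those not working and not actively searching are outside the labor force).
Civilian working-age population = 58,223 + 19,032 = 77,255.
Unemployment rate = 3,298 / 58,223 = 5.66%.
Labor force participation rate = 58,223 / 77,255 = 75.36%.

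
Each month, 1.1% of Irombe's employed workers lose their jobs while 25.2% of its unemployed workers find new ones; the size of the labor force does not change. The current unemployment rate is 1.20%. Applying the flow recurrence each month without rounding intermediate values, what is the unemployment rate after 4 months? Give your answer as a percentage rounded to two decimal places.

Unemployment rate after four months ≈ 3.30%.

With a fixed labor force, u_{t+1} = u_t + s·(1−u_t) − f·u_t = u_t·(1−s−f) + s.
Here 1−s−f = 0.737 and s = 0.011.
u_1 = 0.012000 × 0.737 + 0.011 = 0.019844.
u_2 = 0.019844 × 0.737 + 0.011 = 0.025625.
u_3 = 0.025625 × 0.737 + 0.011 = 0.029886.
u_4 = 0.029886 × 0.737 + 0.011 = 0.033026.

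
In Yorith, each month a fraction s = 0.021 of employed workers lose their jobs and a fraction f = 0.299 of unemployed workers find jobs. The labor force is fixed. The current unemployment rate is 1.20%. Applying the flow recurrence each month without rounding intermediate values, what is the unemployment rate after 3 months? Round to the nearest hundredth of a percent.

With a fixed labor force, u_{t+1} = u_t + s·(1−u_t) − f·u_t = u_t·(1−s−f) + s.
Here 1−s−f = 0.680 and s = 0.021.
u_1 = 0.012000 × 0.680 + 0.021 = 0.029160.
u_2 = 0.029160 × 0.680 + 0.021 = 0.040829.
u_3 = 0.040829 × 0.680 + 0.021 = 0.048764.

Unemployment rate after three months ≈ 4.88%.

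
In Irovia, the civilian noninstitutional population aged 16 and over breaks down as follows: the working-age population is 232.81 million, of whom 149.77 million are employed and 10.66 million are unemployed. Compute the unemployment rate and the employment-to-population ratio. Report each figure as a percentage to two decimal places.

Labor force = employed + unemployed = 149.77 + 10.66 = 160.43 million.
Unemployment rate = 10.66 / 160.43 = 6.64%.
Employment-population ratio = 149.77 / 232.81 = 64.33%.

Unemployment rate ≈ 6.64%; employment-population ratio ≈ 64.33%.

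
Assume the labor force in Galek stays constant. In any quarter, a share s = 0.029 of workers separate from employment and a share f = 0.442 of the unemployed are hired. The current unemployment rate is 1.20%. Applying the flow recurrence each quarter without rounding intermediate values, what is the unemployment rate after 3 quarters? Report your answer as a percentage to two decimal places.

Unemployment rate after three quarters ≈ 5.42%.

With a fixed labor force, u_{t+1} = u_t + s·(1−u_t) − f·u_t = u_t·(1−s−f) + s.
Here 1−s−f = 0.529 and s = 0.029.
u_1 = 0.012000 × 0.529 + 0.029 = 0.035348.
u_2 = 0.035348 × 0.529 + 0.029 = 0.047699.
u_3 = 0.047699 × 0.529 + 0.029 = 0.054233.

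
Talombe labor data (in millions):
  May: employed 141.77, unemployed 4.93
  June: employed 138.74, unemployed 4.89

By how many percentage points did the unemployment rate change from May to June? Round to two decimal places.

May: labor force = 141.77 + 4.93 = 146.70; u = 4.93/146.70 = 3.36%.
June: labor force = 138.74 + 4.89 = 143.63; u = 4.89/143.63 = 3.40%.
Change = 3.40% − 3.36% = +0.04 pp.

The unemployment rate changed by +0.04 percentage points.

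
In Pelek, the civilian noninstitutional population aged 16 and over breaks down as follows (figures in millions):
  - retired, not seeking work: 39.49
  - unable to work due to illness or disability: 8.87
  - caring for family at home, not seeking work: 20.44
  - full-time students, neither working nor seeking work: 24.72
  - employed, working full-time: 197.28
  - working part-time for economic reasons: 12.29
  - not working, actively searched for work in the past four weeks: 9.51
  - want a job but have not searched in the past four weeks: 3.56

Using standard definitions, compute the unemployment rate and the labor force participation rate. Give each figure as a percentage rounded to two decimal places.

Unemployment rate ≈ 4.34%; labor force participation rate ≈ 69.29%.

Employed = 197.28 + 12.29 = 209.57 million (anyone who worked, including part-time for economic reasons, counts as employed).
Unemployed = 9.51 million.
Labor force = 209.57 + 9.51 = 219.08 million.
Not in labor force = 39.49 + 8.87 + 20.44 + 24.72 + 3.56 = 97.08 million (those not working and not actively searching are outside the labor force — including those who want a job but have given up searching).
Civilian working-age population = 219.08 + 97.08 = 316.16 million.
Unemployment rate = 9.51 / 219.08 = 4.34%.
Labor force participation rate = 219.08 / 316.16 = 69.29%.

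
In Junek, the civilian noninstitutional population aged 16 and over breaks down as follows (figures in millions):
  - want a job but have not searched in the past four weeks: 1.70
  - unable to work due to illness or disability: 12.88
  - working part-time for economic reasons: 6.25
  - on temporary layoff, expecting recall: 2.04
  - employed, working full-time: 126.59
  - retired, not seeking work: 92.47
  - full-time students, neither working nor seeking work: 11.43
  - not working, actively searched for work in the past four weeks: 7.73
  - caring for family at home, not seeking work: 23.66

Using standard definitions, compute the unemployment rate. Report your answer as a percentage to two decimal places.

Unemployment rate ≈ 6.85%.

Employed = 6.25 + 126.59 = 132.84 million (anyone who worked, including part-time for economic reasons, counts as employed).
Unemployed = 2.04 + 7.73 = 9.77 million (jobless and actively searching, or on temporary layoff).
Labor force = 132.84 + 9.77 = 142.61 million.
Unemployment rate = 9.77 / 142.61 = 6.85%.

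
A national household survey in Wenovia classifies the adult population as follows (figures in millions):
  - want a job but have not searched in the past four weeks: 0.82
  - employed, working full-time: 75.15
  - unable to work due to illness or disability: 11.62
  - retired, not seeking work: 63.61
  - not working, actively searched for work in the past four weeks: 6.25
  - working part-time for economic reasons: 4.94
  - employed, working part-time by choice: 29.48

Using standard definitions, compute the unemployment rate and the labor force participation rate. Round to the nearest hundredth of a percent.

Unemployment rate ≈ 5.40%; labor force participation rate ≈ 60.36%.

Employed = 75.15 + 4.94 + 29.48 = 109.57 million (anyone who worked, including part-time for economic reasons, counts as employed).
Unemployed = 6.25 million.
Labor force = 109.57 + 6.25 = 115.82 million.
Not in labor force = 0.82 + 11.62 + 63.61 = 76.05 million (those not working and not actively searching are outside the labor force — including those who want a job but have given up searching).
Civilian working-age population = 115.82 + 76.05 = 191.87 million.
Unemployment rate = 6.25 / 115.82 = 5.40%.
Labor force participation rate = 115.82 / 191.87 = 60.36%.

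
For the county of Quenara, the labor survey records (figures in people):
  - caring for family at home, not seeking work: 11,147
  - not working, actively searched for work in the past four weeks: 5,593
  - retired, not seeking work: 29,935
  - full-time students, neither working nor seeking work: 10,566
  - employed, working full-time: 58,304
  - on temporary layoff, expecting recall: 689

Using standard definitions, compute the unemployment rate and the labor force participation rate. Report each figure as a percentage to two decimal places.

Employed = 58,304.
Unemployed = 5,593 + 689 = 6,282 (jobless and actively searching, or on temporary layoff).
Labor force = 58,304 + 6,282 = 64,586.
Not in labor force = 11,147 + 29,935 + 10,566 = 51,648 (those not working and not actively searching are outside the labor force).
Civilian working-age population = 64,586 + 51,648 = 116,234.
Unemployment rate = 6,282 / 64,586 = 9.73%.
Labor force participation rate = 64,586 / 116,234 = 55.57%.

Unemployment rate ≈ 9.73%; labor force participation rate ≈ 55.57%.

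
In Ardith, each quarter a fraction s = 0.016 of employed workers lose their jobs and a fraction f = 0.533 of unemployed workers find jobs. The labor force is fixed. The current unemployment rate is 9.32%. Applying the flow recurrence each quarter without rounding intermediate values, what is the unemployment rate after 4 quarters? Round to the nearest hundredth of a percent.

With a fixed labor force, u_{t+1} = u_t + s·(1−u_t) − f·u_t = u_t·(1−s−f) + s.
Here 1−s−f = 0.451 and s = 0.016.
u_1 = 0.093200 × 0.451 + 0.016 = 0.058033.
u_2 = 0.058033 × 0.451 + 0.016 = 0.042173.
u_3 = 0.042173 × 0.451 + 0.016 = 0.035020.
u_4 = 0.035020 × 0.451 + 0.016 = 0.031794.

Unemployment rate after four quarters ≈ 3.18%.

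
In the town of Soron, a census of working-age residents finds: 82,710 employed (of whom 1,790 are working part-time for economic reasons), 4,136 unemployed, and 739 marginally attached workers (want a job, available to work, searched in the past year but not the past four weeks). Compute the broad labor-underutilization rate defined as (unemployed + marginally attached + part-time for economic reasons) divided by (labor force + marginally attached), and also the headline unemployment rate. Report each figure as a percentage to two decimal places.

Labor force = 82,710 + 4,136 = 86,846.
Numerator = 4,136 + 739 + 1,790 = 6,665.
Denominator = 86,846 + 739 = 87,585.
Broad rate = 6,665 / 87,585 = 7.61%.
Headline unemployment rate = 4,136 / 86,846 = 4.76%.

Broad underutilization rate ≈ 7.61%; headline unemployment rate ≈ 4.76%.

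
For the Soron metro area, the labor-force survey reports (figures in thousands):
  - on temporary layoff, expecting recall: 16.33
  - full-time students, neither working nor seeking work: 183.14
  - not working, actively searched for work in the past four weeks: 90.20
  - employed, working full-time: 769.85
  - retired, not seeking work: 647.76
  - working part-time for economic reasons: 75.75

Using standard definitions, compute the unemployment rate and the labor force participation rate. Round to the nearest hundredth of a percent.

Employed = 769.85 + 75.75 = 845.60 thousand (anyone who worked, including part-time for economic reasons, counts as employed).
Unemployed = 16.33 + 90.20 = 106.53 thousand (jobless and actively searching, or on temporary layoff).
Labor force = 845.60 + 106.53 = 952.13 thousand.
Not in labor force = 183.14 + 647.76 = 830.90 thousand (those not working and not actively searching are outside the labor force).
Civilian working-age population = 952.13 + 830.90 = 1,783.03 thousand.
Unemployment rate = 106.53 / 952.13 = 11.19%.
Labor force participation rate = 952.13 / 1,783.03 = 53.40%.

Unemployment rate ≈ 11.19%; labor force participation rate ≈ 53.40%.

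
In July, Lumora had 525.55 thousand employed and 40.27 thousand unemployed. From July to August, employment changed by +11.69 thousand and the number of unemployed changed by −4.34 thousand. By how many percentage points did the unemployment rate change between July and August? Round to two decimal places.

The unemployment rate changed by −0.85 percentage points.

July: labor force = 525.55 + 40.27 = 565.82; u = 40.27/565.82 = 7.12%.
August: labor force = 537.24 + 35.93 = 573.17; u = 35.93/573.17 = 6.27%.
Change = 6.27% − 7.12% = −0.85 pp.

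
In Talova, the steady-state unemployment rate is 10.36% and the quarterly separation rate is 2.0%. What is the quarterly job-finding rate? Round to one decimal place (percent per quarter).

Job-finding rate ≈ 17.3% per quarter.

From u* = s/(s+f): f = s·(1−u)/u.
f = 2.0 × (1 − 0.1036) / 0.1036 = 1.7928 / 0.1036 ≈ 17.3% per quarter.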